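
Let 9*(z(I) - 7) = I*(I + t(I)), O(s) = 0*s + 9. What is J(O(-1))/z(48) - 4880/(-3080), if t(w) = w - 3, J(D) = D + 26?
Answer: 64061/38731 ≈ 1.6540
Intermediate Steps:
O(s) = 9 (O(s) = 0 + 9 = 9)
J(D) = 26 + D
t(w) = -3 + w
z(I) = 7 + I*(-3 + 2*I)/9 (z(I) = 7 + (I*(I + (-3 + I)))/9 = 7 + (I*(-3 + 2*I))/9 = 7 + I*(-3 + 2*I)/9)
J(O(-1))/z(48) - 4880/(-3080) = (26 + 9)/(7 - 1/3*48 + (2/9)*48**2) - 4880/(-3080) = 35/(7 - 16 + (2/9)*2304) - 4880*(-1/3080) = 35/(7 - 16 + 512) + 122/77 = 35/503 + 122/77 = 64061/38731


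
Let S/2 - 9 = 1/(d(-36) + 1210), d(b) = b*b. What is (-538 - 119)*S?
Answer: -14818635/1253 ≈ -11827.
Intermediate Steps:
d(b) = b²
S = 22555/1253 (S = 18 + 2/((-36)² + 1210) = 18 + 2/(1296 + 1210) = 18 + 2/2506 = 18 + 2*(1/2506) = 18 + 1/1253 = 22555/1253 ≈ 18.001)
(-538 - 119)*S = (-538 - 119)*(22555/1253) = -657*22555/1253 = -14818635/1253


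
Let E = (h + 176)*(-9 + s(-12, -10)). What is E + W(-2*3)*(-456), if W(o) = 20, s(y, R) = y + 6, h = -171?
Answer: -9195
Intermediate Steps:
s(y, R) = 6 + y
E = -75 (E = (-171 + 176)*(-9 + (6 - 12)) = 5*(-9 - 6) = 5*(-15) = -75)
E + W(-2*3)*(-456) = -75 + 20*(-456) = -75 - 9120 = -9195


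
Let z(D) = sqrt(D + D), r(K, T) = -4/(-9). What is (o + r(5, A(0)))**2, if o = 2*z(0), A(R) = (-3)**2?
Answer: 16/81 ≈ 0.19753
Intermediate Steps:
A(R) = 9
r(K, T) = 4/9 (r(K, T) = -4*(-1/9) = 4/9)
z(D) = sqrt(2)*sqrt(D) (z(D) = sqrt(2*D) = sqrt(2)*sqrt(D))
o = 0 (o = 2*(sqrt(2)*sqrt(0)) = 2*(sqrt(2)*0) = 2*0 = 0)
(o + r(5, A(0)))**2 = (0 + 4/9)**2 = (4/9)**2 = 16/81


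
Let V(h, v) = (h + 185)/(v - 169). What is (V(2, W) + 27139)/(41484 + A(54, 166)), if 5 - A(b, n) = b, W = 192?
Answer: 624384/953005 ≈ 0.65517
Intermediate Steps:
A(b, n) = 5 - b
V(h, v) = (185 + h)/(-169 + v)
(V(2, W) + 27139)/(41484 + A(54, 166)) = ((185 + 2)/(-169 + 192) + 27139)/(41484 + (5 - 1*54)) = (187/23 + 27139)/(41484 + (5 - 54)) = ((1/23)*187 + 27139)/(41484 - 49) = (187/23 + 27139)/41435 = (624384/23)*(1/41435) = 624384/953005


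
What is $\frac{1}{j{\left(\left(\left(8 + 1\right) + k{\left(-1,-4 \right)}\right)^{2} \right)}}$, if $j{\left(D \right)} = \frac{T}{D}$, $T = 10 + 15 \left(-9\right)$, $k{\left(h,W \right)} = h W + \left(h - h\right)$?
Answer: $- \frac{169}{125} \approx -1.352$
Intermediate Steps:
$k{\left(h,W \right)} = W h$ ($k{\left(h,W \right)} = W h + 0 = W h$)
$T = -125$ ($T = 10 - 135 = -125$)
$j{\left(D \right)} = - \frac{125}{D}$
$\frac{1}{j{\left(\left(\left(8 + 1\right) + k{\left(-1,-4 \right)}\right)^{2} \right)}} = \frac{1}{\left(-125\right) \frac{1}{\left(\left(8 + 1\right) - -4\right)^{2}}} = \frac{1}{\left(-125\right) \frac{1}{\left(9 + 4\right)^{2}}} = \frac{1}{\left(-125\right) \frac{1}{13^{2}}} = \frac{1}{\left(-125\right) \frac{1}{169}} = \frac{1}{- \frac{125}{169}} = - \frac{169}{125}$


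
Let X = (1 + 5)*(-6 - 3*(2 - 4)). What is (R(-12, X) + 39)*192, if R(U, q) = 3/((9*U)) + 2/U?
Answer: 22352/3 ≈ 7450.7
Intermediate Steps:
X = 0 (X = 6*(-6 - 3*(-2)) = 6*(-6 + 6) = 6*0 = 0)
R(U, q) = 7/(3*U) (R(U, q) = 3*(1/(9*U)) + 2/U = 1/(3*U) + 2/U = 7/(3*U))
(R(-12, X) + 39)*192 = ((7/3)/(-12) + 39)*192 = ((7/3)*(-1/12) + 39)*192 = (-7/36 + 39)*192 = (1397/36)*192 = 22352/3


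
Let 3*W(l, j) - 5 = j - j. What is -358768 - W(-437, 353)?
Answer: -1076309/3 ≈ -3.5877e+5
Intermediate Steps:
W(l, j) = 5/3 (W(l, j) = 5/3 + (j - j)/3 = 5/3 + (1/3)*0 = 5/3 + 0 = 5/3)
-358768 - W(-437, 353) = -358768 - 1*5/3 = -358768 - 5/3 = -1076309/3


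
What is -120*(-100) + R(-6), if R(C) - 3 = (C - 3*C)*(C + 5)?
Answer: 11991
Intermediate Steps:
R(C) = 3 - 2*C*(5 + C) (R(C) = 3 + (C - 3*C)*(C + 5) = 3 + (-2*C)*(5 + C) = 3 - 2*C*(5 + C))
-120*(-100) + R(-6) = -120*(-100) + (3 - 10*(-6) - 2*(-6)²) = 12000 + (3 + 60 - 2*36) = 12000 + (3 + 60 - 72) = 12000 - 9 = 11991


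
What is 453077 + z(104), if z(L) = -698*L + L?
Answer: 380589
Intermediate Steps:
z(L) = -697*L
453077 + z(104) = 453077 - 697*104 = 453077 - 72488 = 380589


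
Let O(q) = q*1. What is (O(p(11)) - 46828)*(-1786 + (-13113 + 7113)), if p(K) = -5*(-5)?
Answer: 364408158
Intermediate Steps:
p(K) = 25
O(q) = q
(O(p(11)) - 46828)*(-1786 + (-13113 + 7113)) = (25 - 46828)*(-1786 + (-13113 + 7113)) = -46803*(-1786 - 6000) = -46803*(-7786) = 364408158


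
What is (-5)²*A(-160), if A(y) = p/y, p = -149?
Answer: 745/32 ≈ 23.281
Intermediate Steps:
A(y) = -149/y
(-5)²*A(-160) = (-5)²*(-149/(-160)) = 25*(-149*(-1/160)) = 25*(149/160) = 745/32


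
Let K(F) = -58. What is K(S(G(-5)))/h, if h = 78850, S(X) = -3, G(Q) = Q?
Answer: -29/39425 ≈ -0.00073557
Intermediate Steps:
K(S(G(-5)))/h = -58/78850 = -58*1/78850 = -29/39425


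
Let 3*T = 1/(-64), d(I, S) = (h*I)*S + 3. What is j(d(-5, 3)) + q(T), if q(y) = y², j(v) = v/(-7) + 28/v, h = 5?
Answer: 2553863/258048 ≈ 9.8969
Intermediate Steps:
d(I, S) = 3 + 5*I*S (d(I, S) = (5*I)*S + 3 = 5*I*S + 3 = 3 + 5*I*S)
j(v) = 28/v - v/7 (j(v) = v*(-⅐) + 28/v = -v/7 + 28/v = 28/v - v/7)
T = -1/192 (T = (⅓)/(-64) = (⅓)*(-1/64) = -1/192 ≈ -0.0052083)
j(d(-5, 3)) + q(T) = (28/(3 + 5*(-5)*3) - (3 + 5*(-5)*3)/7) + (-1/192)² = (28/(3 - 75) - (3 - 75)/7) + 1/36864 = (28/(-72) - ⅐*(-72)) + 1/36864 = (28*(-1/72) + 72/7) + 1/36864 = (-7/18 + 72/7) + 1/36864 = 1247/126 + 1/36864 = 2553863/258048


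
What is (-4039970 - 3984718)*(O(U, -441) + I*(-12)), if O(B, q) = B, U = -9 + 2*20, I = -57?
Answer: -5737651920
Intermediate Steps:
U = 31 (U = -9 + 40 = 31)
(-4039970 - 3984718)*(O(U, -441) + I*(-12)) = (-4039970 - 3984718)*(31 - 57*(-12)) = -8024688*(31 + 684) = -8024688*715 = -5737651920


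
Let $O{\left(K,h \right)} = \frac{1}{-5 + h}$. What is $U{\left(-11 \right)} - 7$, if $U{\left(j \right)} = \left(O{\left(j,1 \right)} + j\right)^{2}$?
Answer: $\frac{1913}{16} \approx 119.56$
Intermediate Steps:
$U{\left(j \right)} = \left(- \frac{1}{4} + j\right)^{2}$ ($U{\left(j \right)} = \left(\frac{1}{-5 + 1} + j\right)^{2} = \left(\frac{1}{-4} + j\right)^{2} = \left(- \frac{1}{4} + j\right)^{2}$)
$U{\left(-11 \right)} - 7 = \frac{\left(-1 + 4 \left(-11\right)\right)^{2}}{16} - 7 = \frac{\left(-1 - 44\right)^{2}}{16} - 7 = \frac{\left(-45\right)^{2}}{16} - 7 = \frac{1}{16} \cdot 2025 - 7 = \frac{2025}{16} - 7 = \frac{1913}{16}$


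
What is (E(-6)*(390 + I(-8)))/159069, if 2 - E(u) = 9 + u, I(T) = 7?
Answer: -397/159069 ≈ -0.0024958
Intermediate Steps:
E(u) = -7 - u (E(u) = 2 - (9 + u) = 2 + (-9 - u) = -7 - u)
(E(-6)*(390 + I(-8)))/159069 = ((-7 - 1*(-6))*(390 + 7))/159069 = ((-7 + 6)*397)*(1/159069) = -1*397*(1/159069) = -397*1/159069 = -397/159069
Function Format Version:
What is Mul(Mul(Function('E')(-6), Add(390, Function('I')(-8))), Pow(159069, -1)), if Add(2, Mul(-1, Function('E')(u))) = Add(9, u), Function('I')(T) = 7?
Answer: Rational(-397, 159069) ≈ -0.0024958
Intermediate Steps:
Function('E')(u) = Add(-7, Mul(-1, u)) (Function('E')(u) = Add(2, Mul(-1, Add(9, u))) = Add(2, Add(-9, Mul(-1, u))) = Add(-7, Mul(-1, u)))
Mul(Mul(Function('E')(-6), Add(390, Function('I')(-8))), Pow(159069, -1)) = Mul(Mul(Add(-7, Mul(-1, -6)), Add(390, 7)), Pow(159069, -1)) = Mul(Mul(Add(-7, 6), 397), Rational(1, 159069)) = Mul(Mul(-1, 397), Rational(1, 159069)) = Mul(-397, Rational(1, 159069)) = Rational(-397, 159069)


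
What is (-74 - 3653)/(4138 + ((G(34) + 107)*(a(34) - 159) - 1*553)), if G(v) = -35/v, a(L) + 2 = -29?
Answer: 63359/281340 ≈ 0.22520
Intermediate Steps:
a(L) = -31 (a(L) = -2 - 29 = -31)
(-74 - 3653)/(4138 + ((G(34) + 107)*(a(34) - 159) - 1*553)) = (-74 - 3653)/(4138 + ((-35/34 + 107)*(-31 - 159) - 1*553)) = -3727/(4138 + ((-35*1/34 + 107)*(-190) - 553)) = -3727/(4138 + ((-35/34 + 107)*(-190) - 553)) = -3727/(4138 + ((3603/34)*(-190) - 553)) = -3727/(4138 + (-342285/17 - 553)) = -3727/(4138 - 351686/17) = -3727/(-281340/17) = -3727*(-17/281340) = 63359/281340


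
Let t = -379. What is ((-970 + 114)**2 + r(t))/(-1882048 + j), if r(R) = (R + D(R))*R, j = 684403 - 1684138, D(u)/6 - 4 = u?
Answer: -1729127/2881783 ≈ -0.60002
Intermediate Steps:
D(u) = 24 + 6*u
j = -999735
r(R) = R*(24 + 7*R) (r(R) = (R + (24 + 6*R))*R = (24 + 7*R)*R = R*(24 + 7*R))
((-970 + 114)**2 + r(t))/(-1882048 + j) = ((-970 + 114)**2 - 379*(24 + 7*(-379)))/(-1882048 - 999735) = ((-856)**2 - 379*(24 - 2653))/(-2881783) = (732736 - 379*(-2629))*(-1/2881783) = (732736 + 996391)*(-1/2881783) = 1729127*(-1/2881783) = -1729127/2881783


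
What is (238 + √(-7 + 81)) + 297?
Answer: 535 + √74 ≈ 543.60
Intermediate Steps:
(238 + √(-7 + 81)) + 297 = (238 + √74) + 297 = 535 + √74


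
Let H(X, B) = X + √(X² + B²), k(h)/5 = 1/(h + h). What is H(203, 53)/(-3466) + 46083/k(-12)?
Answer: -3833369287/17330 - √44018/3466 ≈ -2.2120e+5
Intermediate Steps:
k(h) = 5/(2*h) (k(h) = 5/(h + h) = 5/((2*h)) = 5*(1/(2*h)) = 5/(2*h))
H(X, B) = X + √(B² + X²)
H(203, 53)/(-3466) + 46083/k(-12) = (203 + √(53² + 203²))/(-3466) + 46083/(((5/2)/(-12))) = (203 + √(2809 + 41209))*(-1/3466) + 46083/(((5/2)*(-1/12))) = (203 + √44018)*(-1/3466) + 46083/(-5/24) = (-203/3466 - √44018/3466) + 46083*(-24/5) = (-203/3466 - √44018/3466) - 1105992/5 = -3833369287/17330 - √44018/3466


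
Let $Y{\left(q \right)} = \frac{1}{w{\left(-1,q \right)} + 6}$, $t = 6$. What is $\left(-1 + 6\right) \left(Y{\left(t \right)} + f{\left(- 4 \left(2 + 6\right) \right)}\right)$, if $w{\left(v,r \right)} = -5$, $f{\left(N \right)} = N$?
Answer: $-155$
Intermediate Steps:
$Y{\left(q \right)} = 1$ ($Y{\left(q \right)} = \frac{1}{-5 + 6} = 1^{-1} = 1$)
$\left(-1 + 6\right) \left(Y{\left(t \right)} + f{\left(- 4 \left(2 + 6\right) \right)}\right) = \left(-1 + 6\right) \left(1 - 4 \left(2 + 6\right)\right) = 5 \left(1 - 32\right) = 5 \left(-31\right) = -155$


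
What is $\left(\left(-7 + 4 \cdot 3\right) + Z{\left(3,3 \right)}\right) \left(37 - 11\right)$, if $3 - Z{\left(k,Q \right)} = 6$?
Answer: $52$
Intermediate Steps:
$Z{\left(k,Q \right)} = -3$ ($Z{\left(k,Q \right)} = 3 - 6 = -3$)
$\left(\left(-7 + 4 \cdot 3\right) + Z{\left(3,3 \right)}\right) \left(37 - 11\right) = \left(\left(-7 + 4 \cdot 3\right) - 3\right) \left(37 - 11\right) = \left(\left(-7 + 12\right) - 3\right) 26 = \left(5 - 3\right) 26 = 2 \cdot 26 = 52$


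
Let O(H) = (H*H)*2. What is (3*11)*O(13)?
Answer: 11154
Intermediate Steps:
O(H) = 2*H² (O(H) = H²*2 = 2*H²)
(3*11)*O(13) = (3*11)*(2*13²) = 33*(2*169) = 33*338 = 11154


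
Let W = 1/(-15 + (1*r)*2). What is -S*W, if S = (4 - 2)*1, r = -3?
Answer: 2/21 ≈ 0.095238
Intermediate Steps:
S = 2 (S = 2*1 = 2)
W = -1/21 (W = 1/(-15 + (1*(-3))*2) = 1/(-15 - 3*2) = 1/(-15 - 6) = 1/(-21) = -1/21 ≈ -0.047619)
-S*W = -2*(-1)/21 = -1*(-2/21) = 2/21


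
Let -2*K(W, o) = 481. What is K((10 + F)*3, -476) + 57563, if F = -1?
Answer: 114645/2 ≈ 57323.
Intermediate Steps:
K(W, o) = -481/2 (K(W, o) = -½*481 = -481/2)
K((10 + F)*3, -476) + 57563 = -481/2 + 57563 = 114645/2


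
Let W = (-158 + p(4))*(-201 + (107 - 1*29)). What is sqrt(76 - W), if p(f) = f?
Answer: I*sqrt(18866) ≈ 137.35*I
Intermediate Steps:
W = 18942 (W = (-158 + 4)*(-201 + (107 - 1*29)) = -154*(-201 + (107 - 29)) = -154*(-201 + 78) = -154*(-123) = 18942)
sqrt(76 - W) = sqrt(76 - 1*18942) = sqrt(76 - 18942) = sqrt(-18866) = I*sqrt(18866)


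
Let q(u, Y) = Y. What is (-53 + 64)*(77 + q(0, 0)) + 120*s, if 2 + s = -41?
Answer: -4313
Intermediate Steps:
s = -43 (s = -2 - 41 = -43)
(-53 + 64)*(77 + q(0, 0)) + 120*s = (-53 + 64)*(77 + 0) + 120*(-43) = 11*77 - 5160 = 847 - 5160 = -4313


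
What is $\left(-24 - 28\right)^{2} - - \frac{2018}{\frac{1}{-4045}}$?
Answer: $-8160106$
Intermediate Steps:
$\left(-24 - 28\right)^{2} - - \frac{2018}{\frac{1}{-4045}} = \left(-52\right)^{2} - - \frac{2018}{- \frac{1}{4045}} = 2704 - \left(-2018\right) \left(-4045\right) = 2704 - 8162810 = -8160106$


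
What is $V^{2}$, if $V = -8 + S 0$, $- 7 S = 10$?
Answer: $64$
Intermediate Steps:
$S = - \frac{10}{7}$ ($S = \left(- \frac{1}{7}\right) 10 = - \frac{10}{7} \approx -1.4286$)
$V = -8$ ($V = -8 - 0 = -8 + 0 = -8$)
$V^{2} = \left(-8\right)^{2} = 64$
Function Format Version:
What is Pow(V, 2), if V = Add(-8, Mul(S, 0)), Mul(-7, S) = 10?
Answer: 64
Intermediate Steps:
S = Rational(-10, 7) (S = Mul(Rational(-1, 7), 10) = Rational(-10, 7) ≈ -1.4286)
V = -8 (V = Add(-8, Mul(Rational(-10, 7), 0)) = Add(-8, 0) = -8)
Pow(V, 2) = Pow(-8, 2) = 64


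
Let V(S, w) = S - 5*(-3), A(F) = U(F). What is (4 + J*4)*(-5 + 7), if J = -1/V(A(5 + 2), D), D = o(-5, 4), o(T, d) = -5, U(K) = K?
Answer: 84/11 ≈ 7.6364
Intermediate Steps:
D = -5
A(F) = F
V(S, w) = 15 + S (V(S, w) = S + 15 = 15 + S)
J = -1/22 (J = -1/(15 + (5 + 2)) = -1/(15 + 7) = -1/22 ≈ -0.045455)
(4 + J*4)*(-5 + 7) = (4 - 1/22*4)*(-5 + 7) = (4 - 2/11)*2 = (42/11)*2 = 84/11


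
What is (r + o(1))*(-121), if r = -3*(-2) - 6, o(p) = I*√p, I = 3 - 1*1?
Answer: -242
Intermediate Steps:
I = 2 (I = 3 - 1 = 2)
o(p) = 2*√p
r = 0 (r = 6 - 6 = 0)
(r + o(1))*(-121) = (0 + 2*√1)*(-121) = (0 + 2*1)*(-121) = (0 + 2)*(-121) = 2*(-121) = -242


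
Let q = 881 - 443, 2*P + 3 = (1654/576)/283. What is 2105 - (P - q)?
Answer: 414773029/163008 ≈ 2544.5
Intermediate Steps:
P = -243685/163008 (P = -3/2 + ((1654/576)/283)/2 = -3/2 + ((1654*(1/576))*(1/283))/2 = -3/2 + ((827/288)*(1/283))/2 = -3/2 + (½)*(827/81504) = -3/2 + 827/163008 = -243685/163008 ≈ -1.4949)
q = 438
2105 - (P - q) = 2105 - (-243685/163008 - 1*438) = 2105 - (-243685/163008 - 438) = 2105 - 1*(-71641189/163008) = 2105 + 71641189/163008 = 414773029/163008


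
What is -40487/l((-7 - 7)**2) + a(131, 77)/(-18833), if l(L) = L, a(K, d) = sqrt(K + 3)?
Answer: -40487/196 - sqrt(134)/18833 ≈ -206.57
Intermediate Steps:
a(K, d) = sqrt(3 + K)
-40487/l((-7 - 7)**2) + a(131, 77)/(-18833) = -40487/(-7 - 7)**2 + sqrt(3 + 131)/(-18833) = -40487/((-14)**2) + sqrt(134)*(-1/18833) = -40487/196 - sqrt(134)/18833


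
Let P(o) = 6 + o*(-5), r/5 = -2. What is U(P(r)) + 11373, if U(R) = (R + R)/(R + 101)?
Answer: 1785673/157 ≈ 11374.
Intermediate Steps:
r = -10 (r = 5*(-2) = -10)
P(o) = 6 - 5*o
U(R) = 2*R/(101 + R) (U(R) = (2*R)/(101 + R) = 2*R/(101 + R))
U(P(r)) + 11373 = 2*(6 - 5*(-10))/(101 + (6 - 5*(-10))) + 11373 = 2*(6 + 50)/(101 + (6 + 50)) + 11373 = 2*56/(101 + 56) + 11373 = 2*56/157 + 11373 = 2*56*(1/157) + 11373 = 112/157 + 11373 = 1785673/157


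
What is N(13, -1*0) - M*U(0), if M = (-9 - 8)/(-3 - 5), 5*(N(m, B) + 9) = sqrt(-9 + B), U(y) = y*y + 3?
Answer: -123/8 + 3*I/5 ≈ -15.375 + 0.6*I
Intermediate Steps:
U(y) = 3 + y**2 (U(y) = y**2 + 3 = 3 + y**2)
N(m, B) = -9 + sqrt(-9 + B)/5
M = 17/8 (M = -17/(-8) = -17*(-1/8) = 17/8 ≈ 2.1250)
N(13, -1*0) - M*U(0) = (-9 + sqrt(-9 - 1*0)/5) - 17*(3 + 0**2)/8 = (-9 + sqrt(-9 + 0)/5) - 17*(3 + 0)/8 = (-9 + sqrt(-9)/5) - 17*3/8 = (-9 + (3*I)/5) - 1*51/8 = (-9 + 3*I/5) - 51/8 = -123/8 + 3*I/5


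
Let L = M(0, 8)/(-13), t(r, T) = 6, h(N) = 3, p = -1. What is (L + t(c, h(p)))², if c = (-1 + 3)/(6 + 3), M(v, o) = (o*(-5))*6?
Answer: 101124/169 ≈ 598.37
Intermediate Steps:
M(v, o) = -30*o (M(v, o) = -5*o*6 = -30*o)
c = 2/9 ≈ 0.22222
L = 240/13 (L = -30*8/(-13) = -240*(-1/13) = 240/13 ≈ 18.462)
(L + t(c, h(p)))² = (240/13 + 6)² = (318/13)² = 101124/169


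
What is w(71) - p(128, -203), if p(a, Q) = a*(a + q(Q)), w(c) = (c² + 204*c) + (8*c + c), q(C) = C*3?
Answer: 81732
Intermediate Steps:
q(C) = 3*C
w(c) = c² + 213*c (w(c) = (c² + 204*c) + 9*c = c² + 213*c)
p(a, Q) = a*(a + 3*Q)
w(71) - p(128, -203) = 71*(213 + 71) - 128*(128 + 3*(-203)) = 71*284 - 128*(128 - 609) = 20164 - 128*(-481) = 20164 - 1*(-61568) = 20164 + 61568 = 81732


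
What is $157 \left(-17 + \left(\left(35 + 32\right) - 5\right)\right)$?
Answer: $7065$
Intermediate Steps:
$157 \left(-17 + \left(\left(35 + 32\right) - 5\right)\right) = 157 \left(-17 + \left(67 - 5\right)\right) = 157 \left(-17 + 62\right) = 157 \cdot 45 = 7065$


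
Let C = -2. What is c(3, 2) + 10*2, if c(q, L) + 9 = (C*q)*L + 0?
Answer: -1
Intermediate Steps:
c(q, L) = -9 - 2*L*q (c(q, L) = -9 + ((-2*q)*L + 0) = -9 + (-2*L*q + 0) = -9 - 2*L*q)
c(3, 2) + 10*2 = (-9 - 2*2*3) + 10*2 = (-9 - 12) + 20 = -21 + 20 = -1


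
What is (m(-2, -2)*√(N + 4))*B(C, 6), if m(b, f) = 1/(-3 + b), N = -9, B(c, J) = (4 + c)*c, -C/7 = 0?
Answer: 0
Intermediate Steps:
C = 0 (C = -7*0 = 0)
B(c, J) = c*(4 + c)
(m(-2, -2)*√(N + 4))*B(C, 6) = (√(-9 + 4)/(-3 - 2))*(0*(4 + 0)) = (√(-5)/(-5))*(0*4) = -I*√5/5*0 = 0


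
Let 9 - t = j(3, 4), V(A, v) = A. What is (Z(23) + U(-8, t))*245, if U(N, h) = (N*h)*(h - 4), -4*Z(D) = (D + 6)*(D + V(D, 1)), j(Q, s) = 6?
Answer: -151655/2 ≈ -75828.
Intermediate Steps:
Z(D) = -D*(6 + D)/2 (Z(D) = -(D + 6)*(D + D)/4 = -(6 + D)*2*D/4 = -D*(6 + D)/2)
t = 3 (t = 9 - 1*6 = 9 - 6 = 3)
U(N, h) = N*h*(-4 + h) (U(N, h) = (N*h)*(-4 + h) = N*h*(-4 + h))
(Z(23) + U(-8, t))*245 = ((½)*23*(-6 - 1*23) - 8*3*(-4 + 3))*245 = ((½)*23*(-6 - 23) - 8*3*(-1))*245 = ((½)*23*(-29) + 24)*245 = (-667/2 + 24)*245 = -619/2*245 = -151655/2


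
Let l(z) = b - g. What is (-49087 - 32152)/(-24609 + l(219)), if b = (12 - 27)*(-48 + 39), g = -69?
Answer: 81239/24405 ≈ 3.3288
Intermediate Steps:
b = 135 (b = -15*(-9) = 135)
l(z) = 204 (l(z) = 135 - 1*(-69) = 135 + 69 = 204)
(-49087 - 32152)/(-24609 + l(219)) = (-49087 - 32152)/(-24609 + 204) = -81239/(-24405) = -81239*(-1/24405) = 81239/24405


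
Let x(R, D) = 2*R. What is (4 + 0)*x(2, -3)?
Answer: 16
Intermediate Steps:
(4 + 0)*x(2, -3) = (4 + 0)*(2*2) = 4*4 = 16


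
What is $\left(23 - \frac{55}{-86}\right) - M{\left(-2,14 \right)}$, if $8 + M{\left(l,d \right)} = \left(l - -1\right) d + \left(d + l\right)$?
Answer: $\frac{2893}{86} \approx 33.64$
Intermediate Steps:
$M{\left(l,d \right)} = -8 + d + l + d \left(1 + l\right)$ ($M{\left(l,d \right)} = -8 + \left(\left(l - -1\right) d + \left(d + l\right)\right) = -8 + \left(\left(l + 1\right) d + \left(d + l\right)\right) = -8 + \left(\left(1 + l\right) d + \left(d + l\right)\right) = -8 + \left(d \left(1 + l\right) + \left(d + l\right)\right) = -8 + \left(d + l + d \left(1 + l\right)\right) = -8 + d + l + d \left(1 + l\right)$)
$\left(23 - \frac{55}{-86}\right) - M{\left(-2,14 \right)} = \left(23 - \frac{55}{-86}\right) - \left(-8 - 2 + 2 \cdot 14 + 14 \left(-2\right)\right) = \left(23 - 55 \left(- \frac{1}{86}\right)\right) - \left(-8 - 2 + 28 - 28\right) = \left(23 - - \frac{55}{86}\right) - -10 = \left(23 + \frac{55}{86}\right) + 10 = \frac{2033}{86} + 10 = \frac{2893}{86}$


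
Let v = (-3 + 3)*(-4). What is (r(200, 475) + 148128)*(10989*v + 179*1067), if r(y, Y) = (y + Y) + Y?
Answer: 28511053054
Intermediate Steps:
r(y, Y) = y + 2*Y (r(y, Y) = (Y + y) + Y = y + 2*Y)
v = 0 (v = 0*(-4) = 0)
(r(200, 475) + 148128)*(10989*v + 179*1067) = ((200 + 2*475) + 148128)*(10989*0 + 179*1067) = ((200 + 950) + 148128)*(0 + 190993) = (1150 + 148128)*190993 = 149278*190993 = 28511053054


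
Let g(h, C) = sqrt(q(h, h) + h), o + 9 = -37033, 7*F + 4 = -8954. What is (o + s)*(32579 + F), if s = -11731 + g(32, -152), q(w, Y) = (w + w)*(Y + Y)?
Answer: -10685920435/7 + 876380*sqrt(258)/7 ≈ -1.5245e+9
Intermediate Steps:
F = -8958/7 (F = -4/7 + (1/7)*(-8954) = -4/7 - 8954/7 = -8958/7 ≈ -1279.7)
q(w, Y) = 4*Y*w (q(w, Y) = (2*w)*(2*Y) = 4*Y*w)
o = -37042 (o = -9 - 37033 = -37042)
g(h, C) = sqrt(h + 4*h**2) (g(h, C) = sqrt(4*h*h + h) = sqrt(4*h**2 + h) = sqrt(h + 4*h**2))
s = -11731 + 4*sqrt(258) (s = -11731 + sqrt(32*(1 + 4*32)) = -11731 + sqrt(32*(1 + 128)) = -11731 + sqrt(32*129) = -11731 + sqrt(4128) = -11731 + 4*sqrt(258) ≈ -11667.)
(o + s)*(32579 + F) = (-37042 + (-11731 + 4*sqrt(258)))*(32579 - 8958/7) = (-48773 + 4*sqrt(258))*(219095/7) = -10685920435/7 + 876380*sqrt(258)/7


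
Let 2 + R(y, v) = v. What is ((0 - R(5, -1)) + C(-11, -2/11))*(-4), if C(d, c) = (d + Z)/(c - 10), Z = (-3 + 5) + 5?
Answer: -95/7 ≈ -13.571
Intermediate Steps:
R(y, v) = -2 + v
Z = 7 (Z = 2 + 5 = 7)
C(d, c) = (7 + d)/(-10 + c) (C(d, c) = (d + 7)/(c - 10) = (7 + d)/(-10 + c))
((0 - R(5, -1)) + C(-11, -2/11))*(-4) = ((0 - (-2 - 1)) + (7 - 11)/(-10 - 2/11))*(-4) = ((0 - 1*(-3)) - 4/(-10 - 2*1/11))*(-4) = ((0 + 3) - 4/(-10 - 2/11))*(-4) = (3 - 4/(-112/11))*(-4) = (3 - 11/112*(-4))*(-4) = (3 + 11/28)*(-4) = (95/28)*(-4) = -95/7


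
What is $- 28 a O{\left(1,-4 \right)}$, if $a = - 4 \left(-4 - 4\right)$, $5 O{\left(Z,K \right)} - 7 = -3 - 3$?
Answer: $- \frac{896}{5} \approx -179.2$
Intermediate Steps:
$O{\left(Z,K \right)} = \frac{1}{5}$ ($O{\left(Z,K \right)} = \frac{7}{5} + \frac{-3 - 3}{5} = \frac{7}{5} + \frac{1}{5} \left(-6\right) = \frac{7}{5} - \frac{6}{5} = \frac{1}{5}$)
$a = 32$ ($a = \left(-4\right) \left(-8\right) = 32$)
$- 28 a O{\left(1,-4 \right)} = \left(-28\right) 32 \cdot \frac{1}{5} = \left(-896\right) \frac{1}{5} = - \frac{896}{5}$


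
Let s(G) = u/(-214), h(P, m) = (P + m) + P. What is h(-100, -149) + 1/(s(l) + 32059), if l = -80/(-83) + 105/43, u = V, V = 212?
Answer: -1197142136/3430207 ≈ -349.00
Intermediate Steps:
u = 212
l = 12155/3569 (l = -80*(-1/83) + 105*(1/43) = 80/83 + 105/43 = 12155/3569 ≈ 3.4057)
h(P, m) = m + 2*P
s(G) = -106/107 (s(G) = 212/(-214) = 212*(-1/214) = -106/107)
h(-100, -149) + 1/(s(l) + 32059) = (-149 + 2*(-100)) + 1/(-106/107 + 32059) = (-149 - 200) + 1/(3430207/107) = -349 + 107/3430207 = -1197142136/3430207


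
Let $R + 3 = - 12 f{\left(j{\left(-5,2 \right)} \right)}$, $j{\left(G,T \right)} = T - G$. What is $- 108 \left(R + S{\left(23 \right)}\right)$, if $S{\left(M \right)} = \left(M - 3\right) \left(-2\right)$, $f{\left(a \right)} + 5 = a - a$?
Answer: $-1836$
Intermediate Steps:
$f{\left(a \right)} = -5$ ($f{\left(a \right)} = -5 + \left(a - a\right) = -5 + 0 = -5$)
$S{\left(M \right)} = 6 - 2 M$ ($S{\left(M \right)} = \left(-3 + M\right) \left(-2\right) = 6 - 2 M$)
$R = 57$ ($R = -3 - -60 = -3 + 60 = 57$)
$- 108 \left(R + S{\left(23 \right)}\right) = - 108 \left(57 + \left(6 - 46\right)\right) = - 108 \left(57 - 40\right) = \left(-108\right) 17 = -1836$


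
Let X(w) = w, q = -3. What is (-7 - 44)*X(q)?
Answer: 153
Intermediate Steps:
(-7 - 44)*X(q) = (-7 - 44)*(-3) = -51*(-3) = 153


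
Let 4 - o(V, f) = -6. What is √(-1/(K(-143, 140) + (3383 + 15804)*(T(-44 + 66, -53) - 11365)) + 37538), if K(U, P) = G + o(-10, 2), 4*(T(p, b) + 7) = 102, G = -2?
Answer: 8*√4447839350521718014/87082115 ≈ 193.75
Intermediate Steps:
o(V, f) = 10 (o(V, f) = 4 - 1*(-6) = 4 + 6 = 10)
T(p, b) = 37/2 (T(p, b) = -7 + (¼)*102 = -7 + 51/2 = 37/2)
K(U, P) = 8 (K(U, P) = -2 + 10 = 8)
√(-1/(K(-143, 140) + (3383 + 15804)*(T(-44 + 66, -53) - 11365)) + 37538) = √(-1/(8 + (3383 + 15804)*(37/2 - 11365)) + 37538) = √(-1/(8 + 19187*(-22693/2)) + 37538) = √(-1/(8 - 435410591/2) + 37538) = √(-1/(-435410575/2) + 37538) = √(-1*(-2/435410575) + 37538) = √(2/435410575 + 37538) = √(16344442164352/435410575) = 8*√4447839350521718014/87082115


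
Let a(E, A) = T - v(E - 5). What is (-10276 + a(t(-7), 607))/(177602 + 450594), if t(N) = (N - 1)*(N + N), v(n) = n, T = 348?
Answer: -10035/628196 ≈ -0.015974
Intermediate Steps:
t(N) = 2*N*(-1 + N) (t(N) = (-1 + N)*(2*N) = 2*N*(-1 + N))
a(E, A) = 353 - E (a(E, A) = 348 - (E - 5) = 348 - (-5 + E) = 348 + (5 - E) = 353 - E)
(-10276 + a(t(-7), 607))/(177602 + 450594) = (-10276 + (353 - 2*(-7)*(-1 - 7)))/(177602 + 450594) = (-10276 + (353 - 2*(-7)*(-8)))/628196 = (-10276 + (353 - 1*112))*(1/628196) = (-10276 + (353 - 112))*(1/628196) = (-10276 + 241)*(1/628196) = -10035*1/628196 = -10035/628196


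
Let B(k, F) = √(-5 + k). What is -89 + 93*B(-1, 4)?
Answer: -89 + 93*I*√6 ≈ -89.0 + 227.8*I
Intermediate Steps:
-89 + 93*B(-1, 4) = -89 + 93*√(-5 - 1) = -89 + 93*√(-6) = -89 + 93*(I*√6) = -89 + 93*I*√6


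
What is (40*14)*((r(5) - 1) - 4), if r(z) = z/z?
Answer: -2240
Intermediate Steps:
r(z) = 1
(40*14)*((r(5) - 1) - 4) = (40*14)*((1 - 1) - 4) = 560*(0 - 4) = 560*(-4) = -2240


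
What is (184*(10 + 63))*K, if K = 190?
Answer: 2552080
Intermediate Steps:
(184*(10 + 63))*K = (184*(10 + 63))*190 = (184*73)*190 = 13432*190 = 2552080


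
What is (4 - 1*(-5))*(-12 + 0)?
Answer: -108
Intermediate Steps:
(4 - 1*(-5))*(-12 + 0) = (4 + 5)*(-12) = 9*(-12) = -108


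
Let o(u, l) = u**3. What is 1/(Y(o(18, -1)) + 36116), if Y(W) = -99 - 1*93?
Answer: 1/35924 ≈ 2.7837e-5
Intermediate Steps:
Y(W) = -192 (Y(W) = -99 - 93 = -192)
1/(Y(o(18, -1)) + 36116) = 1/(-192 + 36116) = 1/35924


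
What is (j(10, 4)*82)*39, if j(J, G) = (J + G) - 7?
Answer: 22386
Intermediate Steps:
j(J, G) = -7 + G + J (j(J, G) = (G + J) - 7 = -7 + G + J)
(j(10, 4)*82)*39 = ((-7 + 4 + 10)*82)*39 = (7*82)*39 = 574*39 = 22386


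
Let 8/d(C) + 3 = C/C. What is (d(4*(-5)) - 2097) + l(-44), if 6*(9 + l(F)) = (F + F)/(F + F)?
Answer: -12659/6 ≈ -2109.8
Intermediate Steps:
l(F) = -53/6 (l(F) = -9 + ((F + F)/(F + F))/6 = -9 + ((2*F)/((2*F)))/6 = -9 + ((2*F)*(1/(2*F)))/6 = -9 + (⅙)*1 = -9 + ⅙ = -53/6)
d(C) = -4 (d(C) = 8/(-3 + C/C) = 8/(-3 + 1) = 8/(-2) = 8*(-½) = -4)
(d(4*(-5)) - 2097) + l(-44) = (-4 - 2097) - 53/6 = -2101 - 53/6 = -12659/6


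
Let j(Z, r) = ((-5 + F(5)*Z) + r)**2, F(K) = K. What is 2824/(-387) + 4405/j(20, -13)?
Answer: -17283841/2602188 ≈ -6.6420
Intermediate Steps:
j(Z, r) = (-5 + r + 5*Z)**2 (j(Z, r) = ((-5 + 5*Z) + r)**2 = (-5 + r + 5*Z)**2)
2824/(-387) + 4405/j(20, -13) = 2824/(-387) + 4405/((-5 - 13 + 5*20)**2) = 2824*(-1/387) + 4405/((-5 - 13 + 100)**2) = -2824/387 + 4405/(82**2) = -2824/387 + 4405/6724 = -17283841/2602188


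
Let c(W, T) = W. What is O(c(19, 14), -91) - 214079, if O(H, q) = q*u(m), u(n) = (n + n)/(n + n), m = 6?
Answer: -214170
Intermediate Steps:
u(n) = 1 (u(n) = (2*n)/((2*n)) = (2*n)*(1/(2*n)) = 1)
O(H, q) = q (O(H, q) = q*1 = q)
O(c(19, 14), -91) - 214079 = -91 - 214079 = -214170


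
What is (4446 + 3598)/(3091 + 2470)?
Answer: 8044/5561 ≈ 1.4465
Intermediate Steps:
(4446 + 3598)/(3091 + 2470) = 8044/5561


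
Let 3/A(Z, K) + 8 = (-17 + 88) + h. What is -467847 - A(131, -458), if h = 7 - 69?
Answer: -467850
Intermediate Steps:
h = -62
A(Z, K) = 3 (A(Z, K) = 3/(-8 + ((-17 + 88) - 62)) = 3/(-8 + (71 - 62)) = 3/(-8 + 9) = 3/1 = 3*1 = 3)
-467847 - A(131, -458) = -467847 - 1*3 = -467847 - 3 = -467850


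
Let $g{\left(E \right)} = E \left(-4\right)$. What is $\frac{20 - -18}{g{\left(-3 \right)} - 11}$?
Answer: $38$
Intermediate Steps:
$g{\left(E \right)} = - 4 E$
$\frac{20 - -18}{g{\left(-3 \right)} - 11} = \frac{20 - -18}{\left(-4\right) \left(-3\right) - 11} = \frac{20 + 18}{12 - 11} = 1^{-1} \cdot 38 = 1 \cdot 38 = 38$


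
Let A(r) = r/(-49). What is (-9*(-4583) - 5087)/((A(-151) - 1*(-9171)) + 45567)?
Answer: 1771840/2682313 ≈ 0.66056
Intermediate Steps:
A(r) = -r/49 (A(r) = r*(-1/49) = -r/49)
(-9*(-4583) - 5087)/((A(-151) - 1*(-9171)) + 45567) = (-9*(-4583) - 5087)/((-1/49*(-151) - 1*(-9171)) + 45567) = (41247 - 5087)/((151/49 + 9171) + 45567) = 36160/(449530/49 + 45567) = 36160/(2682313/49) = 36160*(49/2682313) = 1771840/2682313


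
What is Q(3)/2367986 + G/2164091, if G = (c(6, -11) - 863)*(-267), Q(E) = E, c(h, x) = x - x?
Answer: 545640194379/5124537190726 ≈ 0.10648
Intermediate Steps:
c(h, x) = 0
G = 230421 (G = (0 - 863)*(-267) = -863*(-267) = 230421)
Q(3)/2367986 + G/2164091 = 3/2367986 + 230421/2164091 = 545640194379/5124537190726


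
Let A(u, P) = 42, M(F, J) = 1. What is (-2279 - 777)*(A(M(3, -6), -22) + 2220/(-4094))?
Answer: -259344384/2047 ≈ -1.2669e+5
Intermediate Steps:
(-2279 - 777)*(A(M(3, -6), -22) + 2220/(-4094)) = (-2279 - 777)*(42 + 2220/(-4094)) = -3056*(42 + 2220*(-1/4094)) = -3056*(42 - 1110/2047) = -3056*84864/2047 = -259344384/2047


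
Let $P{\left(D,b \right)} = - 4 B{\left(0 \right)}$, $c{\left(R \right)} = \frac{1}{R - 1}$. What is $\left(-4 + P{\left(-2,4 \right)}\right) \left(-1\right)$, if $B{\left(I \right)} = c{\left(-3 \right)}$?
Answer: $3$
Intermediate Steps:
$c{\left(R \right)} = \frac{1}{-1 + R}$
$B{\left(I \right)} = - \frac{1}{4}$ ($B{\left(I \right)} = \frac{1}{-1 - 3} = \frac{1}{-4} = - \frac{1}{4}$)
$P{\left(D,b \right)} = 1$ ($P{\left(D,b \right)} = \left(-4\right) \left(- \frac{1}{4}\right) = 1$)
$\left(-4 + P{\left(-2,4 \right)}\right) \left(-1\right) = \left(-4 + 1\right) \left(-1\right) = \left(-3\right) \left(-1\right) = 3$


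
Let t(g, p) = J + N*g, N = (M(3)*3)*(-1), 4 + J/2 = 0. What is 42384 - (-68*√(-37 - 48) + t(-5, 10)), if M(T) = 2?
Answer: 42362 + 68*I*√85 ≈ 42362.0 + 626.93*I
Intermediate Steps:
J = -8 (J = -8 + 2*0 = -8 + 0 = -8)
N = -6 (N = (2*3)*(-1) = 6*(-1) = -6)
t(g, p) = -8 - 6*g
42384 - (-68*√(-37 - 48) + t(-5, 10)) = 42384 - (-68*√(-37 - 48) + (-8 - 6*(-5))) = 42384 - (-68*I*√85 + (-8 + 30)) = 42384 - (-68*I*√85 + 22) = 42384 - (22 - 68*I*√85) = 42384 + (-22 + 68*I*√85) = 42362 + 68*I*√85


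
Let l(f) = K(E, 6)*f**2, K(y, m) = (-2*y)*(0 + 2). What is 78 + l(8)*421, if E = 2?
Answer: -215474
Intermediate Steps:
K(y, m) = -4*y (K(y, m) = -2*y*2 = -4*y)
l(f) = -8*f**2 (l(f) = (-4*2)*f**2 = -8*f**2)
78 + l(8)*421 = 78 - 8*8**2*421 = 78 - 8*64*421 = 78 - 512*421 = 78 - 215552 = -215474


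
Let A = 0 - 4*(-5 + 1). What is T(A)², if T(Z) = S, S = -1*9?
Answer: 81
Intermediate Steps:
A = 16 (A = 0 - 4*(-4) = 0 + 16 = 16)
S = -9
T(Z) = -9
T(A)² = (-9)² = 81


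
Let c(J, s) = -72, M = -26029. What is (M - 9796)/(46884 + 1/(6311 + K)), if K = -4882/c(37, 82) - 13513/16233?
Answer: -8901822159415/11649770593656 ≈ -0.76412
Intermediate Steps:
K = 13046095/194796 (K = -4882/(-72) - 13513/16233 = -4882*(-1/72) - 13513*1/16233 = 2441/36 - 13513/16233 = 13046095/194796 ≈ 66.973)
(M - 9796)/(46884 + 1/(6311 + K)) = (-26029 - 9796)/(46884 + 1/(6311 + 13046095/194796)) = -35825/(46884 + 1/(1242403651/194796)) = -35825/(46884 + 194796/1242403651) = -35825/58248852968280/1242403651 = -35825*1242403651/58248852968280 = -8901822159415/11649770593656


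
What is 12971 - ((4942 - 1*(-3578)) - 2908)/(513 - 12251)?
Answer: 76129605/5869 ≈ 12971.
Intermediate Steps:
12971 - ((4942 - 1*(-3578)) - 2908)/(513 - 12251) = 12971 - ((4942 + 3578) - 2908)/(-11738) = 12971 - (8520 - 2908)*(-1)/11738 = 12971 - 5612*(-1)/11738 = 12971 - 1*(-2806/5869) = 12971 + 2806/5869 = 76129605/5869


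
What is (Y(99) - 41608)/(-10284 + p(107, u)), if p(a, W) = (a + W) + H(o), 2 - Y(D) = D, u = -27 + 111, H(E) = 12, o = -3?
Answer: 41705/10081 ≈ 4.1370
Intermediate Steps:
u = 84
Y(D) = 2 - D
p(a, W) = 12 + W + a (p(a, W) = (a + W) + 12 = (W + a) + 12 = 12 + W + a)
(Y(99) - 41608)/(-10284 + p(107, u)) = ((2 - 1*99) - 41608)/(-10284 + (12 + 84 + 107)) = ((2 - 99) - 41608)/(-10284 + 203) = (-97 - 41608)/(-10081) = -41705*(-1/10081) = 41705/10081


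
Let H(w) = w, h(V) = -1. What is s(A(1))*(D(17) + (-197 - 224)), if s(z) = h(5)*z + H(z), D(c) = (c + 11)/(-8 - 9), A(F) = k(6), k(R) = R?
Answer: 0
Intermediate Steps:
A(F) = 6
D(c) = -11/17 - c/17 (D(c) = (11 + c)/(-17) = (11 + c)*(-1/17) = -11/17 - c/17)
s(z) = 0 (s(z) = -z + z = 0)
s(A(1))*(D(17) + (-197 - 224)) = 0*((-11/17 - 1/17*17) + (-197 - 224)) = 0*((-11/17 - 1) - 421) = 0*(-28/17 - 421) = 0*(-7185/17) = 0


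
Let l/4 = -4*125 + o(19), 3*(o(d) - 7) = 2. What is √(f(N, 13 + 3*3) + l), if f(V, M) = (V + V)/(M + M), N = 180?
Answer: I*√2135694/33 ≈ 44.285*I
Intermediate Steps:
o(d) = 23/3 (o(d) = 7 + (⅓)*2 = 7 + ⅔ = 23/3)
f(V, M) = V/M (f(V, M) = (2*V)/((2*M)) = (2*V)*(1/(2*M)) = V/M)
l = -5908/3 (l = 4*(-4*125 + 23/3) = 4*(-500 + 23/3) = 4*(-1477/3) = -5908/3 ≈ -1969.3)
√(f(N, 13 + 3*3) + l) = √(180/(13 + 3*3) - 5908/3) = √(180/(13 + 9) - 5908/3) = √(180/22 - 5908/3) = √(180*(1/22) - 5908/3) = √(90/11 - 5908/3) = √(-64718/33) = I*√2135694/33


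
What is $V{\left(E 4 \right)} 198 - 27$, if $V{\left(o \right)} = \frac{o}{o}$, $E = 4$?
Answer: $171$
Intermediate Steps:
$V{\left(o \right)} = 1$
$V{\left(E 4 \right)} 198 - 27 = 1 \cdot 198 - 27 = 198 - 27 = 171$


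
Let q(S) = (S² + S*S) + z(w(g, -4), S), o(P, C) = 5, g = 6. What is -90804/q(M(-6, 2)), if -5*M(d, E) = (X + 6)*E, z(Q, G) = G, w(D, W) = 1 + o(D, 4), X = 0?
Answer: -189175/19 ≈ -9956.6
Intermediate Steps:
w(D, W) = 6 (w(D, W) = 1 + 5 = 6)
M(d, E) = -6*E/5 (M(d, E) = -(0 + 6)*E/5 = -6*E/5)
q(S) = S + 2*S² (q(S) = (S² + S*S) + S = (S² + S²) + S = 2*S² + S = S + 2*S²)
-90804/q(M(-6, 2)) = -90804*(-5/(12*(1 + 2*(-6/5*2)))) = -90804*(-5/(12*(1 + 2*(-12/5)))) = -90804*(-5/(12*(1 - 24/5))) = -90804/((-12/5*(-19/5))) = -90804/228/25 = -90804*25/228 = -189175/19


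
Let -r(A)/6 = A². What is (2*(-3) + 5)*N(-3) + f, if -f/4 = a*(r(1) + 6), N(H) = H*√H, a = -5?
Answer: 3*I*√3 ≈ 5.1962*I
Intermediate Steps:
r(A) = -6*A²
N(H) = H^(3/2)
f = 0 (f = -(-20)*(-6*1² + 6) = -(-20)*(-6*1 + 6) = -(-20)*(-6 + 6) = -(-20)*0 = -4*0 = 0)
(2*(-3) + 5)*N(-3) + f = (2*(-3) + 5)*(-3)^(3/2) + 0 = (-6 + 5)*(-3*I*√3) + 0 = -(-3)*I*√3 + 0 = 3*I*√3 + 0 = 3*I*√3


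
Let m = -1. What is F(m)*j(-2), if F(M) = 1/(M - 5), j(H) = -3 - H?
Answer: 1/6 ≈ 0.16667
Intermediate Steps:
F(M) = 1/(-5 + M)
F(m)*j(-2) = (-3 - 1*(-2))/(-5 - 1) = (-3 + 2)/(-6) = -1/6*(-1) = 1/6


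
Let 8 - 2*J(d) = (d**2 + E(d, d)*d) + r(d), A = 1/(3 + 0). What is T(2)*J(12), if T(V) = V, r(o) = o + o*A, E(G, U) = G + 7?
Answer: -380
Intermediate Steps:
E(G, U) = 7 + G
A = 1/3 ≈ 0.33333
r(o) = 4*o/3 (r(o) = o + o*(1/3) = o + o/3 = 4*o/3)
J(d) = 4 - 2*d/3 - d**2/2 - d*(7 + d)/2 (J(d) = 4 - ((d**2 + (7 + d)*d) + 4*d/3)/2 = 4 - ((d**2 + d*(7 + d)) + 4*d/3)/2 = 4 - (d**2 + 4*d/3 + d*(7 + d))/2 = 4 + (-2*d/3 - d**2/2 - d*(7 + d)/2) = 4 - 2*d/3 - d**2/2 - d*(7 + d)/2)
T(2)*J(12) = 2*(4 - 1*12**2 - 25/6*12) = 2*(4 - 1*144 - 50) = 2*(4 - 144 - 50) = 2*(-190) = -380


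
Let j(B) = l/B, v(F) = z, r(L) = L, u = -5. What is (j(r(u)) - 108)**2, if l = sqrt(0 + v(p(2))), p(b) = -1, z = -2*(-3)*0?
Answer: 11664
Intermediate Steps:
z = 0 (z = 6*0 = 0)
v(F) = 0
l = 0 (l = sqrt(0 + 0) = sqrt(0) = 0)
j(B) = 0 (j(B) = 0/B = 0)
(j(r(u)) - 108)**2 = (0 - 108)**2 = (-108)**2 = 11664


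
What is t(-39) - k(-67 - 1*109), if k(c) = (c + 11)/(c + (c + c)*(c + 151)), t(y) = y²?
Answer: 1192479/784 ≈ 1521.0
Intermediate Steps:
k(c) = (11 + c)/(c + 2*c*(151 + c)) (k(c) = (11 + c)/(c + (2*c)*(151 + c)) = (11 + c)/(c + 2*c*(151 + c)))
t(-39) - k(-67 - 1*109) = (-39)² - (11 + (-67 - 1*109))/((-67 - 1*109)*(303 + 2*(-67 - 1*109))) = 1521 - (11 + (-67 - 109))/((-67 - 109)*(303 + 2*(-67 - 109))) = 1521 - (11 - 176)/((-176)*(303 + 2*(-176))) = 1521 - (-1)*(-165)/(176*(303 - 352)) = 1521 - (-1)*(-165)/(176*(-49)) = 1521 - (-1)*(-1)*(-165)/(176*49) = 1521 - 1*(-15/784) = 1521 + 15/784 = 1192479/784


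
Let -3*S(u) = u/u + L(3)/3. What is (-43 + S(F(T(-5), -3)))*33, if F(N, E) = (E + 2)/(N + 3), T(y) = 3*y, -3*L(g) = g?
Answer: -4279/3 ≈ -1426.3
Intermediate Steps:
L(g) = -g/3
F(N, E) = (2 + E)/(3 + N)
S(u) = -2/9 (S(u) = -(u/u - ⅓*3/3)/3 = -(1 - 1*⅓)/3 = -(1 - ⅓)/3 = -⅓*⅔ = -2/9)
(-43 + S(F(T(-5), -3)))*33 = (-43 - 2/9)*33 = -389/9*33 = -4279/3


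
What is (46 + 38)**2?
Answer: 7056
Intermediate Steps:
(46 + 38)**2 = 84**2 = 7056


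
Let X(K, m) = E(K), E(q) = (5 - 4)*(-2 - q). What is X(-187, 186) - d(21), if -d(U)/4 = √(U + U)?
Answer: 185 + 4*√42 ≈ 210.92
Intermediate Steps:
d(U) = -4*√2*√U (d(U) = -4*√(U + U) = -4*√2*√U)
E(q) = -2 - q (E(q) = 1*(-2 - q) = -2 - q)
X(K, m) = -2 - K
X(-187, 186) - d(21) = (-2 - 1*(-187)) - (-4)*√2*√21 = (-2 + 187) - (-4)*√42 = 185 + 4*√42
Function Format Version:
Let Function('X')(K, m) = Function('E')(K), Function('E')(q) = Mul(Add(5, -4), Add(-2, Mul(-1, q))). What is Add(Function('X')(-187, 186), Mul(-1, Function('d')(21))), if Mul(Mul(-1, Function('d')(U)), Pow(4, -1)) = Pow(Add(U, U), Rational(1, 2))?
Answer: Add(185, Mul(4, Pow(42, Rational(1, 2)))) ≈ 210.92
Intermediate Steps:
Function('d')(U) = Mul(-4, Pow(2, Rational(1, 2)), Pow(U, Rational(1, 2))) (Function('d')(U) = Mul(-4, Pow(Add(U, U), Rational(1, 2))) = Mul(-4, Pow(Mul(2, U), Rational(1, 2))) = Mul(-4, Mul(Pow(2, Rational(1, 2)), Pow(U, Rational(1, 2)))) = Mul(-4, Pow(2, Rational(1, 2)), Pow(U, Rational(1, 2))))
Function('E')(q) = Add(-2, Mul(-1, q)) (Function('E')(q) = Mul(1, Add(-2, Mul(-1, q))) = Add(-2, Mul(-1, q)))
Function('X')(K, m) = Add(-2, Mul(-1, K))
Add(Function('X')(-187, 186), Mul(-1, Function('d')(21))) = Add(Add(-2, Mul(-1, -187)), Mul(-1, Mul(-4, Pow(2, Rational(1, 2)), Pow(21, Rational(1, 2))))) = Add(Add(-2, 187), Mul(-1, Mul(-4, Pow(42, Rational(1, 2))))) = Add(185, Mul(4, Pow(42, Rational(1, 2))))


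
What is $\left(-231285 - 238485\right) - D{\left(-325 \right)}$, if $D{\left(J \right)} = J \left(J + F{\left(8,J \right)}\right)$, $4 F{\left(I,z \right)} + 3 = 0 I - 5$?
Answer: $-576045$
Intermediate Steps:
$F{\left(I,z \right)} = -2$ ($F{\left(I,z \right)} = - \frac{3}{4} + \frac{0 I - 5}{4} = - \frac{3}{4} + \frac{0 - 5}{4} = - \frac{3}{4} + \frac{1}{4} \left(-5\right) = - \frac{3}{4} - \frac{5}{4} = -2$)
$D{\left(J \right)} = J \left(-2 + J\right)$ ($D{\left(J \right)} = J \left(J - 2\right) = J \left(-2 + J\right)$)
$\left(-231285 - 238485\right) - D{\left(-325 \right)} = \left(-231285 - 238485\right) - - 325 \left(-2 - 325\right) = -469770 - \left(-325\right) \left(-327\right) = -469770 - 106275 = -576045$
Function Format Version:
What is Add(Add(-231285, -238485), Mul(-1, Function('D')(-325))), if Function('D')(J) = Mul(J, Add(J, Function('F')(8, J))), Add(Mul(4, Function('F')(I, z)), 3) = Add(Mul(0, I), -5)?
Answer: -576045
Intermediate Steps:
Function('F')(I, z) = -2 (Function('F')(I, z) = Add(Rational(-3, 4), Mul(Rational(1, 4), Add(Mul(0, I), -5))) = Add(Rational(-3, 4), Mul(Rational(1, 4), Add(0, -5))) = Add(Rational(-3, 4), Mul(Rational(1, 4), -5)) = Add(Rational(-3, 4), Rational(-5, 4)) = -2)
Function('D')(J) = Mul(J, Add(-2, J)) (Function('D')(J) = Mul(J, Add(J, -2)) = Mul(J, Add(-2, J)))
Add(Add(-231285, -238485), Mul(-1, Function('D')(-325))) = Add(Add(-231285, -238485), Mul(-1, Mul(-325, Add(-2, -325)))) = Add(-469770, Mul(-1, Mul(-325, -327))) = Add(-469770, Mul(-1, 106275)) = Add(-469770, -106275) = -576045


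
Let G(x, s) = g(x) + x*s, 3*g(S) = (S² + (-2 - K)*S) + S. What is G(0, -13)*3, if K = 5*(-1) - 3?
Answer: 0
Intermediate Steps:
K = -8 (K = -5 - 3 = -8)
g(S) = S²/3 + 7*S/3 (g(S) = ((S² + (-2 - 1*(-8))*S) + S)/3 = ((S² + (-2 + 8)*S) + S)/3 = ((S² + 6*S) + S)/3 = (S² + 7*S)/3 = S²/3 + 7*S/3)
G(x, s) = s*x + x*(7 + x)/3 (G(x, s) = x*(7 + x)/3 + x*s = x*(7 + x)/3 + s*x = s*x + x*(7 + x)/3)
G(0, -13)*3 = ((⅓)*0*(7 + 0 + 3*(-13)))*3 = ((⅓)*0*(7 + 0 - 39))*3 = ((⅓)*0*(-32))*3 = 0*3 = 0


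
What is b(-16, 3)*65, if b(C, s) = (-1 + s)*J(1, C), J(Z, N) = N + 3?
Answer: -1690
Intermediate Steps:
J(Z, N) = 3 + N
b(C, s) = (-1 + s)*(3 + C)
b(-16, 3)*65 = ((-1 + 3)*(3 - 16))*65 = (2*(-13))*65 = -26*65 = -1690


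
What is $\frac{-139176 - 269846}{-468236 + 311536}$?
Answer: $\frac{204511}{78350} \approx 2.6102$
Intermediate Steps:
$\frac{-139176 - 269846}{-468236 + 311536} = - \frac{409022}{-156700} = \left(-409022\right) \left(- \frac{1}{156700}\right) = \frac{204511}{78350}$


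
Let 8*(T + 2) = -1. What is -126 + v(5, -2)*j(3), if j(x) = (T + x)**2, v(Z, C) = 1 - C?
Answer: -7917/64 ≈ -123.70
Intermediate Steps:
T = -17/8 (T = -2 + (1/8)*(-1) = -2 - 1/8 = -17/8 ≈ -2.1250)
j(x) = (-17/8 + x)**2
-126 + v(5, -2)*j(3) = -126 + (1 - 1*(-2))*((-17 + 8*3)**2/64) = -126 + (1 + 2)*((-17 + 24)**2/64) = -126 + 3*((1/64)*7**2) = -126 + 3*((1/64)*49) = -126 + 3*(49/64) = -126 + 147/64 = -7917/64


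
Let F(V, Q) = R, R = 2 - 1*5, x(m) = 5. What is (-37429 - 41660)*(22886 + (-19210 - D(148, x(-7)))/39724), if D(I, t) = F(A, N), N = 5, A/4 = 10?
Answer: -71900146581873/39724 ≈ -1.8100e+9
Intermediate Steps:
A = 40 (A = 4*10 = 40)
R = -3 (R = 2 - 5 = -3)
F(V, Q) = -3
D(I, t) = -3
(-37429 - 41660)*(22886 + (-19210 - D(148, x(-7)))/39724) = (-37429 - 41660)*(22886 + (-19210 - 1*(-3))/39724) = -79089*(22886 + (-19210 + 3)*(1/39724)) = -79089*(22886 - 19207*1/39724) = -79089*(22886 - 19207/39724) = -79089*909104257/39724 = -71900146581873/39724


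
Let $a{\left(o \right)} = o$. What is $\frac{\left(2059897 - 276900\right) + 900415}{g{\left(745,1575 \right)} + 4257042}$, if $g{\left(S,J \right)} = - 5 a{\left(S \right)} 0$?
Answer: $\frac{1341706}{2128521} \approx 0.63035$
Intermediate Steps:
$g{\left(S,J \right)} = 0$ ($g{\left(S,J \right)} = - 5 S 0 = 0$)
$\frac{\left(2059897 - 276900\right) + 900415}{g{\left(745,1575 \right)} + 4257042} = \frac{\left(2059897 - 276900\right) + 900415}{0 + 4257042} = \frac{1782997 + 900415}{4257042} = 2683412 \cdot \frac{1}{4257042} = \frac{1341706}{2128521}$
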